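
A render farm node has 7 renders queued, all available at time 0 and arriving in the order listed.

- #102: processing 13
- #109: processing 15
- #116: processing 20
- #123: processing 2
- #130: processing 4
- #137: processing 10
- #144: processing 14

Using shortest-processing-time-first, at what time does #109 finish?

SPT (increasing processing time): #123 #130 #137 #102 #144 #109 #116.
#123: 0→2
#130: 2→6
#137: 6→16
#102: 16→29
#144: 29→43
#109: 43→58

58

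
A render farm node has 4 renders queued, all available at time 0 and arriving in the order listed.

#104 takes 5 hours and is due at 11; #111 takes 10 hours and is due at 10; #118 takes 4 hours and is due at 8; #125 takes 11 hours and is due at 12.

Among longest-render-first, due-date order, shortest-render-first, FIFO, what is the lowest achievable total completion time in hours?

LPT (decreasing processing time): #125 #111 #104 #118.
#125: 0→11
#111: 11→21
#104: 21→26
#118: 26→30
Sum = 11+21+26+30 = 88.
EDD (increasing due date): #118 #111 #104 #125.
#118: 0→4
#111: 4→14
#104: 14→19
#125: 19→30
Sum = 4+14+19+30 = 67.
SPT (increasing processing time): #118 #104 #111 #125.
#118: 0→4
#104: 4→9
#111: 9→19
#125: 19→30
Sum = 4+9+19+30 = 62.
FIFO (arrival order): #104 #111 #118 #125.
#104: 0→5
#111: 5→15
#118: 15→19
#125: 19→30
Sum = 5+15+19+30 = 69.
LPT 88, EDD 67, SPT 62, FIFO 69 → minimum 62.

62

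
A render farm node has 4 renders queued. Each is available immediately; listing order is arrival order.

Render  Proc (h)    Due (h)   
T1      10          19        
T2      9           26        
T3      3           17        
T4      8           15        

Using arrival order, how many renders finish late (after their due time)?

2

FIFO (arrival order): T1 T2 T3 T4.
T1: 0→10, due 19, tardiness 0
T2: 10→19, due 26, tardiness 0
T3: 19→22, due 17, tardiness 5
T4: 22→30, due 15, tardiness 15
Late renders: 2.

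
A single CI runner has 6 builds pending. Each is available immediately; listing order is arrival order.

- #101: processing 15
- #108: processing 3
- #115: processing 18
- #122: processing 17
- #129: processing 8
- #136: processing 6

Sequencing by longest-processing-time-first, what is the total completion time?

LPT (decreasing processing time): #115 #122 #101 #129 #136 #108.
#115: 0→18
#122: 18→35
#101: 35→50
#129: 50→58
#136: 58→64
#108: 64→67
Sum = 18+35+50+58+64+67 = 292.

292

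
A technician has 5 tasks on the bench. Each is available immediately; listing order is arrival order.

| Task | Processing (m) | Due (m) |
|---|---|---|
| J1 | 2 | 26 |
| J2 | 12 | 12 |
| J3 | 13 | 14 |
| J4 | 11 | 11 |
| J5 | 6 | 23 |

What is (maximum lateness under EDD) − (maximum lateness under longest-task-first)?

EDD (increasing due date): J4 J2 J3 J5 J1.
J4: 0→11, due 11, lateness 0
J2: 11→23, due 12, lateness 11
J3: 23→36, due 14, lateness 22
J5: 36→42, due 23, lateness 19
J1: 42→44, due 26, lateness 18
Maximum = 22.
LPT (decreasing processing time): J3 J2 J4 J5 J1.
J3: 0→13, due 14, lateness -1
J2: 13→25, due 12, lateness 13
J4: 25→36, due 11, lateness 25
J5: 36→42, due 23, lateness 19
J1: 42→44, due 26, lateness 18
Maximum = 25.
Difference = 22 − 25 = -3.

-3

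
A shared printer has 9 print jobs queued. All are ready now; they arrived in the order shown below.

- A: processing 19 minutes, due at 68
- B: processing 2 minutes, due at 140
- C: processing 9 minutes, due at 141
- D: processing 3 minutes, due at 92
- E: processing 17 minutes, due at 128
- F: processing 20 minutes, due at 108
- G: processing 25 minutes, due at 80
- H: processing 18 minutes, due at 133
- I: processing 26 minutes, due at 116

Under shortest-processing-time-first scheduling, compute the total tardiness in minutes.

56

SPT (increasing processing time): B D C E H A F G I.
B: 0→2, due 140, tardiness 0
D: 2→5, due 92, tardiness 0
C: 5→14, due 141, tardiness 0
E: 14→31, due 128, tardiness 0
H: 31→49, due 133, tardiness 0
A: 49→68, due 68, tardiness 0
F: 68→88, due 108, tardiness 0
G: 88→113, due 80, tardiness 33
I: 113→139, due 116, tardiness 23
Sum = 0+0+0+0+0+0+0+33+23 = 56.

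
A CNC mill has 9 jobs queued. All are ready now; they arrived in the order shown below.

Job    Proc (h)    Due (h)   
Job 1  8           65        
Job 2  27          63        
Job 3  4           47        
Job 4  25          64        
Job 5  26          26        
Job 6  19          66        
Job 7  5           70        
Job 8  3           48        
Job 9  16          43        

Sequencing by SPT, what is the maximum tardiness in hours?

80

SPT (increasing processing time): Job 8 Job 3 Job 7 Job 1 Job 9 Job 6 Job 4 Job 5 Job 2.
Job 8: 0→3, due 48, tardiness 0
Job 3: 3→7, due 47, tardiness 0
Job 7: 7→12, due 70, tardiness 0
Job 1: 12→20, due 65, tardiness 0
Job 9: 20→36, due 43, tardiness 0
Job 6: 36→55, due 66, tardiness 0
Job 4: 55→80, due 64, tardiness 16
Job 5: 80→106, due 26, tardiness 80
Job 2: 106→133, due 63, tardiness 70
Maximum = 80.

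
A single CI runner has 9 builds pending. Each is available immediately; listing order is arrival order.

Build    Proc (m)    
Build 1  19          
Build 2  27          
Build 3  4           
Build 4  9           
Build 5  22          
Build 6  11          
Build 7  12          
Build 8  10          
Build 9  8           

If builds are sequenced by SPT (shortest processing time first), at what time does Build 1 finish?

SPT (increasing processing time): Build 3 Build 9 Build 4 Build 8 Build 6 Build 7 Build 1 Build 5 Build 2.
Build 3: 0→4
Build 9: 4→12
Build 4: 12→21
Build 8: 21→31
Build 6: 31→42
Build 7: 42→54
Build 1: 54→73

73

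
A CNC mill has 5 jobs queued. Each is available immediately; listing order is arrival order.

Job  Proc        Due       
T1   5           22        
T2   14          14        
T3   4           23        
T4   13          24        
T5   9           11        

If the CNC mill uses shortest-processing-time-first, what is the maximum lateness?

SPT (increasing processing time): T3 T1 T5 T4 T2.
T3: 0→4, due 23, lateness -19
T1: 4→9, due 22, lateness -13
T5: 9→18, due 11, lateness 7
T4: 18→31, due 24, lateness 7
T2: 31→45, due 14, lateness 31
Maximum = 31.

31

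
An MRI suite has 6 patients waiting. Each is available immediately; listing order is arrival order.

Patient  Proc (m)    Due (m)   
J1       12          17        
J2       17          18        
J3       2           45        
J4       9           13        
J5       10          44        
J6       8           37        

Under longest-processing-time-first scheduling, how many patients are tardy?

4

LPT (decreasing processing time): J2 J1 J5 J4 J6 J3.
J2: 0→17, due 18, tardiness 0
J1: 17→29, due 17, tardiness 12
J5: 29→39, due 44, tardiness 0
J4: 39→48, due 13, tardiness 35
J6: 48→56, due 37, tardiness 19
J3: 56→58, due 45, tardiness 13
Late patients: 4.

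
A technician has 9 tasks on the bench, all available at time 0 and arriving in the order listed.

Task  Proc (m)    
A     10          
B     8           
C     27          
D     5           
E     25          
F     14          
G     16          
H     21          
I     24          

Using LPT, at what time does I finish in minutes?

LPT (decreasing processing time): C E I H G F A B D.
C: 0→27
E: 27→52
I: 52→76

76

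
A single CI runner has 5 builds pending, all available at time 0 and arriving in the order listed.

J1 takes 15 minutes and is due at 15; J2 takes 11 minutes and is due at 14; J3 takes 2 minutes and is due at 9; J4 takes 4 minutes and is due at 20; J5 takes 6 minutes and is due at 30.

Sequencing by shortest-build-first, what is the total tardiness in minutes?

SPT (increasing processing time): J3 J4 J5 J2 J1.
J3: 0→2, due 9, tardiness 0
J4: 2→6, due 20, tardiness 0
J5: 6→12, due 30, tardiness 0
J2: 12→23, due 14, tardiness 9
J1: 23→38, due 15, tardiness 23
Sum = 0+0+0+9+23 = 32.

32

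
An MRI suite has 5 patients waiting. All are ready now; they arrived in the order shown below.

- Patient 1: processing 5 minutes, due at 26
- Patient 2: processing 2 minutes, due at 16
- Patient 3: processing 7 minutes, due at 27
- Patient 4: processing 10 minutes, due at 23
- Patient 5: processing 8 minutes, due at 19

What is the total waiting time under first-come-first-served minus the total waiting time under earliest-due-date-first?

-7

FIFO (arrival order): Patient 1 Patient 2 Patient 3 Patient 4 Patient 5.
Patient 1: waits 0, runs 0→5
Patient 2: waits 5, runs 5→7
Patient 3: waits 7, runs 7→14
Patient 4: waits 14, runs 14→24
Patient 5: waits 24, runs 24→32
Sum = 0+5+7+14+24 = 50.
EDD (increasing due date): Patient 2 Patient 5 Patient 4 Patient 1 Patient 3.
Patient 2: waits 0, runs 0→2
Patient 5: waits 2, runs 2→10
Patient 4: waits 10, runs 10→20
Patient 1: waits 20, runs 20→25
Patient 3: waits 25, runs 25→32
Sum = 0+2+10+20+25 = 57.
Difference = 50 − 57 = -7.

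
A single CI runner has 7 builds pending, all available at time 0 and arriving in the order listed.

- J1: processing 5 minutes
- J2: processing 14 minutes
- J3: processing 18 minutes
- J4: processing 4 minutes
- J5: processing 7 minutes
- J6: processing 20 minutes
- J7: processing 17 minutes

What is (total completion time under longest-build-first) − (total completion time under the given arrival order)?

LPT (decreasing processing time): J6 J3 J7 J2 J5 J1 J4.
J6: 0→20
J3: 20→38
J7: 38→55
J2: 55→69
J5: 69→76
J1: 76→81
J4: 81→85
Sum = 20+38+55+69+76+81+85 = 424.
FIFO (arrival order): J1 J2 J3 J4 J5 J6 J7.
J1: 0→5
J2: 5→19
J3: 19→37
J4: 37→41
J5: 41→48
J6: 48→68
J7: 68→85
Sum = 5+19+37+41+48+68+85 = 303.
Difference = 424 − 303 = 121.

121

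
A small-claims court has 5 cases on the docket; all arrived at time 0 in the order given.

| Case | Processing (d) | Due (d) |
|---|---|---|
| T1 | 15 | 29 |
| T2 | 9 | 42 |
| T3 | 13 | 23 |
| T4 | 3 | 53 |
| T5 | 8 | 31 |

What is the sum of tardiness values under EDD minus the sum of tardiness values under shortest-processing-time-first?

-21

EDD (increasing due date): T3 T1 T5 T2 T4.
T3: 0→13, due 23, tardiness 0
T1: 13→28, due 29, tardiness 0
T5: 28→36, due 31, tardiness 5
T2: 36→45, due 42, tardiness 3
T4: 45→48, due 53, tardiness 0
Sum = 0+0+5+3+0 = 8.
SPT (increasing processing time): T4 T5 T2 T3 T1.
T4: 0→3, due 53, tardiness 0
T5: 3→11, due 31, tardiness 0
T2: 11→20, due 42, tardiness 0
T3: 20→33, due 23, tardiness 10
T1: 33→48, due 29, tardiness 19
Sum = 0+0+0+10+19 = 29.
Difference = 8 − 29 = -21.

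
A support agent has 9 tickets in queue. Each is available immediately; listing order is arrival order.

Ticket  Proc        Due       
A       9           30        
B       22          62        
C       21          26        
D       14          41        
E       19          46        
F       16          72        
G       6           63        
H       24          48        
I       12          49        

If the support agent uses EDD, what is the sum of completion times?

735

EDD (increasing due date): C A D E H I B G F.
C: 0→21
A: 21→30
D: 30→44
E: 44→63
H: 63→87
I: 87→99
B: 99→121
G: 121→127
F: 127→143
Sum = 21+30+44+63+87+99+121+127+143 = 735.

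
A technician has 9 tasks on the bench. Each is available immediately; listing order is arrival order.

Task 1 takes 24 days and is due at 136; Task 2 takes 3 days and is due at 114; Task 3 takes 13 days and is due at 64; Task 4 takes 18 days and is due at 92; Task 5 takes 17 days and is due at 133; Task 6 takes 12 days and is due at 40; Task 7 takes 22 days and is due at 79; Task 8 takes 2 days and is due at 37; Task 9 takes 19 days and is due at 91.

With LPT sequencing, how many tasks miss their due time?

4

LPT (decreasing processing time): Task 1 Task 7 Task 9 Task 4 Task 5 Task 3 Task 6 Task 2 Task 8.
Task 1: 0→24, due 136, tardiness 0
Task 7: 24→46, due 79, tardiness 0
Task 9: 46→65, due 91, tardiness 0
Task 4: 65→83, due 92, tardiness 0
Task 5: 83→100, due 133, tardiness 0
Task 3: 100→113, due 64, tardiness 49
Task 6: 113→125, due 40, tardiness 85
Task 2: 125→128, due 114, tardiness 14
Task 8: 128→130, due 37, tardiness 93
Late tasks: 4.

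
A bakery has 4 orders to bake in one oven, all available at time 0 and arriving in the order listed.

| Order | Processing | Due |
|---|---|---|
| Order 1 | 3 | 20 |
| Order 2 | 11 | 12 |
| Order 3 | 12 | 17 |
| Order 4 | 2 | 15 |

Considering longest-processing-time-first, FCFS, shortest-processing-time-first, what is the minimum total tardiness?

15

LPT (decreasing processing time): Order 3 Order 2 Order 1 Order 4.
Order 3: 0→12, due 17, tardiness 0
Order 2: 12→23, due 12, tardiness 11
Order 1: 23→26, due 20, tardiness 6
Order 4: 26→28, due 15, tardiness 13
Sum = 0+11+6+13 = 30.
FIFO (arrival order): Order 1 Order 2 Order 3 Order 4.
Order 1: 0→3, due 20, tardiness 0
Order 2: 3→14, due 12, tardiness 2
Order 3: 14→26, due 17, tardiness 9
Order 4: 26→28, due 15, tardiness 13
Sum = 0+2+9+13 = 24.
SPT (increasing processing time): Order 4 Order 1 Order 2 Order 3.
Order 4: 0→2, due 15, tardiness 0
Order 1: 2→5, due 20, tardiness 0
Order 2: 5→16, due 12, tardiness 4
Order 3: 16→28, due 17, tardiness 11
Sum = 0+0+4+11 = 15.
LPT 30, FIFO 24, SPT 15 → minimum 15.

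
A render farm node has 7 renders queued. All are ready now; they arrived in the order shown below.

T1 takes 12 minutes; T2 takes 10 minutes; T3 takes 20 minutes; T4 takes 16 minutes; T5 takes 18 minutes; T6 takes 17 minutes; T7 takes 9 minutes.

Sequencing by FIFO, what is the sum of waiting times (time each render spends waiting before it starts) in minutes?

303

FIFO (arrival order): T1 T2 T3 T4 T5 T6 T7.
T1: waits 0, runs 0→12
T2: waits 12, runs 12→22
T3: waits 22, runs 22→42
T4: waits 42, runs 42→58
T5: waits 58, runs 58→76
T6: waits 76, runs 76→93
T7: waits 93, runs 93→102
Sum = 0+12+22+42+58+76+93 = 303.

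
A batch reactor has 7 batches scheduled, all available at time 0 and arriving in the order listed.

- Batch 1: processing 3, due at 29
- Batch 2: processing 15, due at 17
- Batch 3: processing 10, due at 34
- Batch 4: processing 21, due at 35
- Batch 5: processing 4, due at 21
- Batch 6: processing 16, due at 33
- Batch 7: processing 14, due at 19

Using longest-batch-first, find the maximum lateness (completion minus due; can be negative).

59

LPT (decreasing processing time): Batch 4 Batch 6 Batch 2 Batch 7 Batch 3 Batch 5 Batch 1.
Batch 4: 0→21, due 35, lateness -14
Batch 6: 21→37, due 33, lateness 4
Batch 2: 37→52, due 17, lateness 35
Batch 7: 52→66, due 19, lateness 47
Batch 3: 66→76, due 34, lateness 42
Batch 5: 76→80, due 21, lateness 59
Batch 1: 80→83, due 29, lateness 54
Maximum = 59.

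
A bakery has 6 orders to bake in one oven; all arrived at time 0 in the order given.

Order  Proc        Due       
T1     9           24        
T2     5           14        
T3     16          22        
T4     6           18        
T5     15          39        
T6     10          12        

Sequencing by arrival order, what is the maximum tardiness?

49

FIFO (arrival order): T1 T2 T3 T4 T5 T6.
T1: 0→9, due 24, tardiness 0
T2: 9→14, due 14, tardiness 0
T3: 14→30, due 22, tardiness 8
T4: 30→36, due 18, tardiness 18
T5: 36→51, due 39, tardiness 12
T6: 51→61, due 12, tardiness 49
Maximum = 49.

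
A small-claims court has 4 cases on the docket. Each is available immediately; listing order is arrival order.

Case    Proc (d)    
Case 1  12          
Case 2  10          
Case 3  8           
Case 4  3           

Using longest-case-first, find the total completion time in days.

97

LPT (decreasing processing time): Case 1 Case 2 Case 3 Case 4.
Case 1: 0→12
Case 2: 12→22
Case 3: 22→30
Case 4: 30→33
Sum = 12+22+30+33 = 97.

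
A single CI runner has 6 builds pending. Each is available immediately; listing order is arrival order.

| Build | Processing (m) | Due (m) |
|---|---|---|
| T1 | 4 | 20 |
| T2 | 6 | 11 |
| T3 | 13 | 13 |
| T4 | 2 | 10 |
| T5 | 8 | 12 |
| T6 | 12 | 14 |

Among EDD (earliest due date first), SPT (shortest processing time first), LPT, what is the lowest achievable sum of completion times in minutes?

EDD (increasing due date): T4 T2 T5 T3 T6 T1.
T4: 0→2
T2: 2→8
T5: 8→16
T3: 16→29
T6: 29→41
T1: 41→45
Sum = 2+8+16+29+41+45 = 141.
SPT (increasing processing time): T4 T1 T2 T5 T6 T3.
T4: 0→2
T1: 2→6
T2: 6→12
T5: 12→20
T6: 20→32
T3: 32→45
Sum = 2+6+12+20+32+45 = 117.
LPT (decreasing processing time): T3 T6 T5 T2 T1 T4.
T3: 0→13
T6: 13→25
T5: 25→33
T2: 33→39
T1: 39→43
T4: 43→45
Sum = 13+25+33+39+43+45 = 198.
EDD 141, SPT 117, LPT 198 → minimum 117.

117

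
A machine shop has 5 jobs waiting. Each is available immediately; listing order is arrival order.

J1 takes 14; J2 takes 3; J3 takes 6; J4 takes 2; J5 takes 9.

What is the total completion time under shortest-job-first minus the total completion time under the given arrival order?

-41

SPT (increasing processing time): J4 J2 J3 J5 J1.
J4: 0→2
J2: 2→5
J3: 5→11
J5: 11→20
J1: 20→34
Sum = 2+5+11+20+34 = 72.
FIFO (arrival order): J1 J2 J3 J4 J5.
J1: 0→14
J2: 14→17
J3: 17→23
J4: 23→25
J5: 25→34
Sum = 14+17+23+25+34 = 113.
Difference = 72 − 113 = -41.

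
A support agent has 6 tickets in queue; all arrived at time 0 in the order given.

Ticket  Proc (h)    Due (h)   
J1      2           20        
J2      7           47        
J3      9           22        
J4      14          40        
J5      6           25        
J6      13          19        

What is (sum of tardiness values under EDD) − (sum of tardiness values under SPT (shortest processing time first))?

-16

EDD (increasing due date): J6 J1 J3 J5 J4 J2.
J6: 0→13, due 19, tardiness 0
J1: 13→15, due 20, tardiness 0
J3: 15→24, due 22, tardiness 2
J5: 24→30, due 25, tardiness 5
J4: 30→44, due 40, tardiness 4
J2: 44→51, due 47, tardiness 4
Sum = 0+0+2+5+4+4 = 15.
SPT (increasing processing time): J1 J5 J2 J3 J6 J4.
J1: 0→2, due 20, tardiness 0
J5: 2→8, due 25, tardiness 0
J2: 8→15, due 47, tardiness 0
J3: 15→24, due 22, tardiness 2
J6: 24→37, due 19, tardiness 18
J4: 37→51, due 40, tardiness 11
Sum = 0+0+0+2+18+11 = 31.
Difference = 15 − 31 = -16.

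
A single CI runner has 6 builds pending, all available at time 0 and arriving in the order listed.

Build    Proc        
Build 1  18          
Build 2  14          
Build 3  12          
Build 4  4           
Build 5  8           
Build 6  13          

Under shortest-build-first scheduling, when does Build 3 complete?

24

SPT (increasing processing time): Build 4 Build 5 Build 3 Build 6 Build 2 Build 1.
Build 4: 0→4
Build 5: 4→12
Build 3: 12→24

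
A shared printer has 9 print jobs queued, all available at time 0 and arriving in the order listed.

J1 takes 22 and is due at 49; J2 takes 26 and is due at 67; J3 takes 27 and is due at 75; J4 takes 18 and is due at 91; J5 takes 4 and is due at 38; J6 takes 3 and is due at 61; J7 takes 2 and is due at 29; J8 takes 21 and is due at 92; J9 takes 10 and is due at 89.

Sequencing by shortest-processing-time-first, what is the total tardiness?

SPT (increasing processing time): J7 J6 J5 J9 J4 J8 J1 J2 J3.
J7: 0→2, due 29, tardiness 0
J6: 2→5, due 61, tardiness 0
J5: 5→9, due 38, tardiness 0
J9: 9→19, due 89, tardiness 0
J4: 19→37, due 91, tardiness 0
J8: 37→58, due 92, tardiness 0
J1: 58→80, due 49, tardiness 31
J2: 80→106, due 67, tardiness 39
J3: 106→133, due 75, tardiness 58
Sum = 0+0+0+0+0+0+31+39+58 = 128.

128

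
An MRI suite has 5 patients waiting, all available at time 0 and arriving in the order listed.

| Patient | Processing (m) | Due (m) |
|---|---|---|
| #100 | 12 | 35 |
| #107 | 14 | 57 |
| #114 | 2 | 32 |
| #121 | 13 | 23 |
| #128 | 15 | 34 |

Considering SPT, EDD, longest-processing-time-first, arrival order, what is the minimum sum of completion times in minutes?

140

SPT (increasing processing time): #114 #100 #121 #107 #128.
#114: 0→2
#100: 2→14
#121: 14→27
#107: 27→41
#128: 41→56
Sum = 2+14+27+41+56 = 140.
EDD (increasing due date): #121 #114 #128 #100 #107.
#121: 0→13
#114: 13→15
#128: 15→30
#100: 30→42
#107: 42→56
Sum = 13+15+30+42+56 = 156.
LPT (decreasing processing time): #128 #107 #121 #100 #114.
#128: 0→15
#107: 15→29
#121: 29→42
#100: 42→54
#114: 54→56
Sum = 15+29+42+54+56 = 196.
FIFO (arrival order): #100 #107 #114 #121 #128.
#100: 0→12
#107: 12→26
#114: 26→28
#121: 28→41
#128: 41→56
Sum = 12+26+28+41+56 = 163.
SPT 140, EDD 156, LPT 196, FIFO 163 → minimum 140.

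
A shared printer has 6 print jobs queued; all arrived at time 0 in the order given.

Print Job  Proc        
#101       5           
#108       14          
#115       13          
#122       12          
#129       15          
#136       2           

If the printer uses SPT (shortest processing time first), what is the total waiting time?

106

SPT (increasing processing time): #136 #101 #122 #115 #108 #129.
#136: waits 0, runs 0→2
#101: waits 2, runs 2→7
#122: waits 7, runs 7→19
#115: waits 19, runs 19→32
#108: waits 32, runs 32→46
#129: waits 46, runs 46→61
Sum = 0+2+7+19+32+46 = 106.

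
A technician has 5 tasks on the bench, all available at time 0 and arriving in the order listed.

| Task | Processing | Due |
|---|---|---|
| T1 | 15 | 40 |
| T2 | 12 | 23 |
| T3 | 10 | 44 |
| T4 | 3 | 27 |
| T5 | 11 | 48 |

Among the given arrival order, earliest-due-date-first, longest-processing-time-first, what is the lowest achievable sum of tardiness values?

FIFO (arrival order): T1 T2 T3 T4 T5.
T1: 0→15, due 40, tardiness 0
T2: 15→27, due 23, tardiness 4
T3: 27→37, due 44, tardiness 0
T4: 37→40, due 27, tardiness 13
T5: 40→51, due 48, tardiness 3
Sum = 0+4+0+13+3 = 20.
EDD (increasing due date): T2 T4 T1 T3 T5.
T2: 0→12, due 23, tardiness 0
T4: 12→15, due 27, tardiness 0
T1: 15→30, due 40, tardiness 0
T3: 30→40, due 44, tardiness 0
T5: 40→51, due 48, tardiness 3
Sum = 0+0+0+0+3 = 3.
LPT (decreasing processing time): T1 T2 T5 T3 T4.
T1: 0→15, due 40, tardiness 0
T2: 15→27, due 23, tardiness 4
T5: 27→38, due 48, tardiness 0
T3: 38→48, due 44, tardiness 4
T4: 48→51, due 27, tardiness 24
Sum = 0+4+0+4+24 = 32.
FIFO 20, EDD 3, LPT 32 → minimum 3.

3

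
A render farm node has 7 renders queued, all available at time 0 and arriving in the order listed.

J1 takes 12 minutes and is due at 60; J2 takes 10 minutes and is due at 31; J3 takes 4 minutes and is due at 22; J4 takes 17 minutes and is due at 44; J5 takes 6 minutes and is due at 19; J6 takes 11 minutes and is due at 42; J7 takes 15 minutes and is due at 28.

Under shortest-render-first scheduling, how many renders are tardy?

2

SPT (increasing processing time): J3 J5 J2 J6 J1 J7 J4.
J3: 0→4, due 22, tardiness 0
J5: 4→10, due 19, tardiness 0
J2: 10→20, due 31, tardiness 0
J6: 20→31, due 42, tardiness 0
J1: 31→43, due 60, tardiness 0
J7: 43→58, due 28, tardiness 30
J4: 58→75, due 44, tardiness 31
Late renders: 2.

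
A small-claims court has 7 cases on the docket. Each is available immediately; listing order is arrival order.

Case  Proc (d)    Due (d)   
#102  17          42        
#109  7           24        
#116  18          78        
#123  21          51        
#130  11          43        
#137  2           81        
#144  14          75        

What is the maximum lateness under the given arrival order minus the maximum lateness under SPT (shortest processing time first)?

FIFO (arrival order): #102 #109 #116 #123 #130 #137 #144.
#102: 0→17, due 42, lateness -25
#109: 17→24, due 24, lateness 0
#116: 24→42, due 78, lateness -36
#123: 42→63, due 51, lateness 12
#130: 63→74, due 43, lateness 31
#137: 74→76, due 81, lateness -5
#144: 76→90, due 75, lateness 15
Maximum = 31.
SPT (increasing processing time): #137 #109 #130 #144 #102 #116 #123.
#137: 0→2, due 81, lateness -79
#109: 2→9, due 24, lateness -15
#130: 9→20, due 43, lateness -23
#144: 20→34, due 75, lateness -41
#102: 34→51, due 42, lateness 9
#116: 51→69, due 78, lateness -9
#123: 69→90, due 51, lateness 39
Maximum = 39.
Difference = 31 − 39 = -8.

-8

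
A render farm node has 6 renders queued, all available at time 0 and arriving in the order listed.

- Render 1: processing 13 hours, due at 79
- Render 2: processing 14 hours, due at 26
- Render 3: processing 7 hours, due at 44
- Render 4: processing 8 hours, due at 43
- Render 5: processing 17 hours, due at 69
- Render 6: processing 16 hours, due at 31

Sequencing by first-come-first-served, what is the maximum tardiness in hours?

FIFO (arrival order): Render 1 Render 2 Render 3 Render 4 Render 5 Render 6.
Render 1: 0→13, due 79, tardiness 0
Render 2: 13→27, due 26, tardiness 1
Render 3: 27→34, due 44, tardiness 0
Render 4: 34→42, due 43, tardiness 0
Render 5: 42→59, due 69, tardiness 0
Render 6: 59→75, due 31, tardiness 44
Maximum = 44.

44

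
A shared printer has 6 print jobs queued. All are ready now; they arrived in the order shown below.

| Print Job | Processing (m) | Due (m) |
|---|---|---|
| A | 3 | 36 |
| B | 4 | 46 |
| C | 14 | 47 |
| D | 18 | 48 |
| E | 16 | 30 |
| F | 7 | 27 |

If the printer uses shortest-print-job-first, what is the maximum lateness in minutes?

SPT (increasing processing time): A B F C E D.
A: 0→3, due 36, lateness -33
B: 3→7, due 46, lateness -39
F: 7→14, due 27, lateness -13
C: 14→28, due 47, lateness -19
E: 28→44, due 30, lateness 14
D: 44→62, due 48, lateness 14
Maximum = 14.

14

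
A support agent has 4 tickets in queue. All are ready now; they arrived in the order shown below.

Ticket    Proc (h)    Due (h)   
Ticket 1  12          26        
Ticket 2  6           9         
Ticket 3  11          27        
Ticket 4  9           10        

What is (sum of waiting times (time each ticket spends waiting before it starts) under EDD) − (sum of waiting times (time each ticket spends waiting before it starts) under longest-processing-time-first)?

EDD (increasing due date): Ticket 2 Ticket 4 Ticket 1 Ticket 3.
Ticket 2: waits 0, runs 0→6
Ticket 4: waits 6, runs 6→15
Ticket 1: waits 15, runs 15→27
Ticket 3: waits 27, runs 27→38
Sum = 0+6+15+27 = 48.
LPT (decreasing processing time): Ticket 1 Ticket 3 Ticket 4 Ticket 2.
Ticket 1: waits 0, runs 0→12
Ticket 3: waits 12, runs 12→23
Ticket 4: waits 23, runs 23→32
Ticket 2: waits 32, runs 32→38
Sum = 0+12+23+32 = 67.
Difference = 48 − 67 = -19.

-19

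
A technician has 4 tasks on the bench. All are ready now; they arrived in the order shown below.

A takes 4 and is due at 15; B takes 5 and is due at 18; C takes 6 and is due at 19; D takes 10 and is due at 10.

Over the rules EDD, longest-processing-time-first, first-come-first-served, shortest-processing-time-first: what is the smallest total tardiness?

EDD (increasing due date): D A B C.
D: 0→10, due 10, tardiness 0
A: 10→14, due 15, tardiness 0
B: 14→19, due 18, tardiness 1
C: 19→25, due 19, tardiness 6
Sum = 0+0+1+6 = 7.
LPT (decreasing processing time): D C B A.
D: 0→10, due 10, tardiness 0
C: 10→16, due 19, tardiness 0
B: 16→21, due 18, tardiness 3
A: 21→25, due 15, tardiness 10
Sum = 0+0+3+10 = 13.
FIFO (arrival order): A B C D.
A: 0→4, due 15, tardiness 0
B: 4→9, due 18, tardiness 0
C: 9→15, due 19, tardiness 0
D: 15→25, due 10, tardiness 15
Sum = 0+0+0+15 = 15.
SPT (increasing processing time): A B C D.
A: 0→4, due 15, tardiness 0
B: 4→9, due 18, tardiness 0
C: 9→15, due 19, tardiness 0
D: 15→25, due 10, tardiness 15
Sum = 0+0+0+15 = 15.
EDD 7, LPT 13, FIFO 15, SPT 15 → minimum 7.

7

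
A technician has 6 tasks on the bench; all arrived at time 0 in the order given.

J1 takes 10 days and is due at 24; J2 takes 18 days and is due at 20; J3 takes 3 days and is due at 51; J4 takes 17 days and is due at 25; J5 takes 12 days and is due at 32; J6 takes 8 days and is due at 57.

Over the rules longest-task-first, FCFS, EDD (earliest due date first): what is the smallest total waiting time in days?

177

LPT (decreasing processing time): J2 J4 J5 J1 J6 J3.
J2: waits 0, runs 0→18
J4: waits 18, runs 18→35
J5: waits 35, runs 35→47
J1: waits 47, runs 47→57
J6: waits 57, runs 57→65
J3: waits 65, runs 65→68
Sum = 0+18+35+47+57+65 = 222.
FIFO (arrival order): J1 J2 J3 J4 J5 J6.
J1: waits 0, runs 0→10
J2: waits 10, runs 10→28
J3: waits 28, runs 28→31
J4: waits 31, runs 31→48
J5: waits 48, runs 48→60
J6: waits 60, runs 60→68
Sum = 0+10+28+31+48+60 = 177.
EDD (increasing due date): J2 J1 J4 J5 J3 J6.
J2: waits 0, runs 0→18
J1: waits 18, runs 18→28
J4: waits 28, runs 28→45
J5: waits 45, runs 45→57
J3: waits 57, runs 57→60
J6: waits 60, runs 60→68
Sum = 0+18+28+45+57+60 = 208.
LPT 222, FIFO 177, EDD 208 → minimum 177.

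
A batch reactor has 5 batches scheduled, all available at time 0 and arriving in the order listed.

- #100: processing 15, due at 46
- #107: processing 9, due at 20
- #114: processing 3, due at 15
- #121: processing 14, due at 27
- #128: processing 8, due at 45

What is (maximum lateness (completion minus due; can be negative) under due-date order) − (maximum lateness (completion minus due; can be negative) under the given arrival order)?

-11

EDD (increasing due date): #114 #107 #121 #128 #100.
#114: 0→3, due 15, lateness -12
#107: 3→12, due 20, lateness -8
#121: 12→26, due 27, lateness -1
#128: 26→34, due 45, lateness -11
#100: 34→49, due 46, lateness 3
Maximum = 3.
FIFO (arrival order): #100 #107 #114 #121 #128.
#100: 0→15, due 46, lateness -31
#107: 15→24, due 20, lateness 4
#114: 24→27, due 15, lateness 12
#121: 27→41, due 27, lateness 14
#128: 41→49, due 45, lateness 4
Maximum = 14.
Difference = 3 − 14 = -11.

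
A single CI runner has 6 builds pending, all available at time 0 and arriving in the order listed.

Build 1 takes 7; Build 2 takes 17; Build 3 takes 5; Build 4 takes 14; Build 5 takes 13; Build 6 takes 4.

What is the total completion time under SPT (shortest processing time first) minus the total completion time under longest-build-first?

SPT (increasing processing time): Build 6 Build 3 Build 1 Build 5 Build 4 Build 2.
Build 6: 0→4
Build 3: 4→9
Build 1: 9→16
Build 5: 16→29
Build 4: 29→43
Build 2: 43→60
Sum = 4+9+16+29+43+60 = 161.
LPT (decreasing processing time): Build 2 Build 4 Build 5 Build 1 Build 3 Build 6.
Build 2: 0→17
Build 4: 17→31
Build 5: 31→44
Build 1: 44→51
Build 3: 51→56
Build 6: 56→60
Sum = 17+31+44+51+56+60 = 259.
Difference = 161 − 259 = -98.

-98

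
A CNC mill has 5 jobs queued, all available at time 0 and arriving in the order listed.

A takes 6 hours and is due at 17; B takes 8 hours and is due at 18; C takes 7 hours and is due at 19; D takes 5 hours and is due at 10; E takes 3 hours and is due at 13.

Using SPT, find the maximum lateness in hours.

SPT (increasing processing time): E D A C B.
E: 0→3, due 13, lateness -10
D: 3→8, due 10, lateness -2
A: 8→14, due 17, lateness -3
C: 14→21, due 19, lateness 2
B: 21→29, due 18, lateness 11
Maximum = 11.

11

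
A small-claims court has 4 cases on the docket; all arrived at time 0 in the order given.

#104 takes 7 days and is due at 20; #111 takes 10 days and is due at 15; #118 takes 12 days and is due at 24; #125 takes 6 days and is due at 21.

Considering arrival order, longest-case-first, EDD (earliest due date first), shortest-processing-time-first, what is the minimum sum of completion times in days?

FIFO (arrival order): #104 #111 #118 #125.
#104: 0→7
#111: 7→17
#118: 17→29
#125: 29→35
Sum = 7+17+29+35 = 88.
LPT (decreasing processing time): #118 #111 #104 #125.
#118: 0→12
#111: 12→22
#104: 22→29
#125: 29→35
Sum = 12+22+29+35 = 98.
EDD (increasing due date): #111 #104 #125 #118.
#111: 0→10
#104: 10→17
#125: 17→23
#118: 23→35
Sum = 10+17+23+35 = 85.
SPT (increasing processing time): #125 #104 #111 #118.
#125: 0→6
#104: 6→13
#111: 13→23
#118: 23→35
Sum = 6+13+23+35 = 77.
FIFO 88, LPT 98, EDD 85, SPT 77 → minimum 77.

77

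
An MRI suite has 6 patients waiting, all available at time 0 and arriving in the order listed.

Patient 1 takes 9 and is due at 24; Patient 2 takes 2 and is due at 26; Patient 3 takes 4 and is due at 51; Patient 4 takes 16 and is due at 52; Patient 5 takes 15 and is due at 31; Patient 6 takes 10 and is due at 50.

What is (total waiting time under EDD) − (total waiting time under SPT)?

EDD (increasing due date): Patient 1 Patient 2 Patient 5 Patient 6 Patient 3 Patient 4.
Patient 1: waits 0, runs 0→9
Patient 2: waits 9, runs 9→11
Patient 5: waits 11, runs 11→26
Patient 6: waits 26, runs 26→36
Patient 3: waits 36, runs 36→40
Patient 4: waits 40, runs 40→56
Sum = 0+9+11+26+36+40 = 122.
SPT (increasing processing time): Patient 2 Patient 3 Patient 1 Patient 6 Patient 5 Patient 4.
Patient 2: waits 0, runs 0→2
Patient 3: waits 2, runs 2→6
Patient 1: waits 6, runs 6→15
Patient 6: waits 15, runs 15→25
Patient 5: waits 25, runs 25→40
Patient 4: waits 40, runs 40→56
Sum = 0+2+6+15+25+40 = 88.
Difference = 122 − 88 = 34.

34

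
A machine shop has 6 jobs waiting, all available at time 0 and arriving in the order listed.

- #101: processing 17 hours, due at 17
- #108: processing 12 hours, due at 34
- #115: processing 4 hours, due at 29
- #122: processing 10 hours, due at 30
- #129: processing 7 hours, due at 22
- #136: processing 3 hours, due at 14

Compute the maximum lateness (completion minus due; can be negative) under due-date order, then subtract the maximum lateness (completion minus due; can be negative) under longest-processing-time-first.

EDD (increasing due date): #136 #101 #129 #115 #122 #108.
#136: 0→3, due 14, lateness -11
#101: 3→20, due 17, lateness 3
#129: 20→27, due 22, lateness 5
#115: 27→31, due 29, lateness 2
#122: 31→41, due 30, lateness 11
#108: 41→53, due 34, lateness 19
Maximum = 19.
LPT (decreasing processing time): #101 #108 #122 #129 #115 #136.
#101: 0→17, due 17, lateness 0
#108: 17→29, due 34, lateness -5
#122: 29→39, due 30, lateness 9
#129: 39→46, due 22, lateness 24
#115: 46→50, due 29, lateness 21
#136: 50→53, due 14, lateness 39
Maximum = 39.
Difference = 19 − 39 = -20.

-20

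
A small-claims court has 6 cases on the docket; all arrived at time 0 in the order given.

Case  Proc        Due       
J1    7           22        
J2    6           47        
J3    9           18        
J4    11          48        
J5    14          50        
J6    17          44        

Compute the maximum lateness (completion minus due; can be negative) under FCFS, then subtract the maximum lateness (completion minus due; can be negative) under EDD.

FIFO (arrival order): J1 J2 J3 J4 J5 J6.
J1: 0→7, due 22, lateness -15
J2: 7→13, due 47, lateness -34
J3: 13→22, due 18, lateness 4
J4: 22→33, due 48, lateness -15
J5: 33→47, due 50, lateness -3
J6: 47→64, due 44, lateness 20
Maximum = 20.
EDD (increasing due date): J3 J1 J6 J2 J4 J5.
J3: 0→9, due 18, lateness -9
J1: 9→16, due 22, lateness -6
J6: 16→33, due 44, lateness -11
J2: 33→39, due 47, lateness -8
J4: 39→50, due 48, lateness 2
J5: 50→64, due 50, lateness 14
Maximum = 14.
Difference = 20 − 14 = 6.

6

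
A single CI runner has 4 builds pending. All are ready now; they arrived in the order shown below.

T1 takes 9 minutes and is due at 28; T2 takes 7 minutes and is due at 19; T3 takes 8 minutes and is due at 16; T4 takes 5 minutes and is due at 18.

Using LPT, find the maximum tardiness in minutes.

LPT (decreasing processing time): T1 T3 T2 T4.
T1: 0→9, due 28, tardiness 0
T3: 9→17, due 16, tardiness 1
T2: 17→24, due 19, tardiness 5
T4: 24→29, due 18, tardiness 11
Maximum = 11.

11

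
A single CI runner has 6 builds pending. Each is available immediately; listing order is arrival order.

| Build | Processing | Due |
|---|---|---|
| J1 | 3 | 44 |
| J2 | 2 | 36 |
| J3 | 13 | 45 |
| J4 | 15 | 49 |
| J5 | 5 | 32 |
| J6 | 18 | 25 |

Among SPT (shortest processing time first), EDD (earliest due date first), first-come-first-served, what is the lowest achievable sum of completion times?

SPT (increasing processing time): J2 J1 J5 J3 J4 J6.
J2: 0→2
J1: 2→5
J5: 5→10
J3: 10→23
J4: 23→38
J6: 38→56
Sum = 2+5+10+23+38+56 = 134.
EDD (increasing due date): J6 J5 J2 J1 J3 J4.
J6: 0→18
J5: 18→23
J2: 23→25
J1: 25→28
J3: 28→41
J4: 41→56
Sum = 18+23+25+28+41+56 = 191.
FIFO (arrival order): J1 J2 J3 J4 J5 J6.
J1: 0→3
J2: 3→5
J3: 5→18
J4: 18→33
J5: 33→38
J6: 38→56
Sum = 3+5+18+33+38+56 = 153.
SPT 134, EDD 191, FIFO 153 → minimum 134.

134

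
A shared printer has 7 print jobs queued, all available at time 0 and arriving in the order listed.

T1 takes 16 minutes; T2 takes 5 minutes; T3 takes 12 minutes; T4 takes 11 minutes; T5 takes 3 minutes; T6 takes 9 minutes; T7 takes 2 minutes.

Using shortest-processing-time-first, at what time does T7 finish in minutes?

2

SPT (increasing processing time): T7 T5 T2 T6 T4 T3 T1.
T7: 0→2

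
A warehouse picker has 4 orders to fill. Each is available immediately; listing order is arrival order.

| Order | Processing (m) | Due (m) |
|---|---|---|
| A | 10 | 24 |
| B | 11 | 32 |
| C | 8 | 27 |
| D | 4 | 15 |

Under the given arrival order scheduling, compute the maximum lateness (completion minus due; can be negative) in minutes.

18

FIFO (arrival order): A B C D.
A: 0→10, due 24, lateness -14
B: 10→21, due 32, lateness -11
C: 21→29, due 27, lateness 2
D: 29→33, due 15, lateness 18
Maximum = 18.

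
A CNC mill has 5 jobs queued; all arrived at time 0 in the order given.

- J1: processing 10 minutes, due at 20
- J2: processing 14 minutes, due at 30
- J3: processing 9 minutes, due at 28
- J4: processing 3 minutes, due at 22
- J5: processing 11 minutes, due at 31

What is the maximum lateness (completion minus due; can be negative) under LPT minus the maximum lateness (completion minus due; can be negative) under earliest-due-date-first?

LPT (decreasing processing time): J2 J5 J1 J3 J4.
J2: 0→14, due 30, lateness -16
J5: 14→25, due 31, lateness -6
J1: 25→35, due 20, lateness 15
J3: 35→44, due 28, lateness 16
J4: 44→47, due 22, lateness 25
Maximum = 25.
EDD (increasing due date): J1 J4 J3 J2 J5.
J1: 0→10, due 20, lateness -10
J4: 10→13, due 22, lateness -9
J3: 13→22, due 28, lateness -6
J2: 22→36, due 30, lateness 6
J5: 36→47, due 31, lateness 16
Maximum = 16.
Difference = 25 − 16 = 9.

9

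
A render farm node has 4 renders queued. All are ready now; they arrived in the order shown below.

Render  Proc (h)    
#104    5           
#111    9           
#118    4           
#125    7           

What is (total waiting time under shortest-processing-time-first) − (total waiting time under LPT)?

SPT (increasing processing time): #118 #104 #125 #111.
#118: waits 0, runs 0→4
#104: waits 4, runs 4→9
#125: waits 9, runs 9→16
#111: waits 16, runs 16→25
Sum = 0+4+9+16 = 29.
LPT (decreasing processing time): #111 #125 #104 #118.
#111: waits 0, runs 0→9
#125: waits 9, runs 9→16
#104: waits 16, runs 16→21
#118: waits 21, runs 21→25
Sum = 0+9+16+21 = 46.
Difference = 29 − 46 = -17.

-17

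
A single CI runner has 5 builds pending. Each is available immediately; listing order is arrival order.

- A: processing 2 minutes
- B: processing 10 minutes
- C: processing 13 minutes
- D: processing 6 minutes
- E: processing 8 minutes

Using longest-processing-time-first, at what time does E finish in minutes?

31

LPT (decreasing processing time): C B E D A.
C: 0→13
B: 13→23
E: 23→31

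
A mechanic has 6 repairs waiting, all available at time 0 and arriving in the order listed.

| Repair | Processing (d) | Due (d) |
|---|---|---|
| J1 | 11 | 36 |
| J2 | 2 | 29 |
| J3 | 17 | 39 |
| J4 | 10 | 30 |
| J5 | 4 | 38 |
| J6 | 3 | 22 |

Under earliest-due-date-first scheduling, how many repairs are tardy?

1

EDD (increasing due date): J6 J2 J4 J1 J5 J3.
J6: 0→3, due 22, tardiness 0
J2: 3→5, due 29, tardiness 0
J4: 5→15, due 30, tardiness 0
J1: 15→26, due 36, tardiness 0
J5: 26→30, due 38, tardiness 0
J3: 30→47, due 39, tardiness 8
Late repairs: 1.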